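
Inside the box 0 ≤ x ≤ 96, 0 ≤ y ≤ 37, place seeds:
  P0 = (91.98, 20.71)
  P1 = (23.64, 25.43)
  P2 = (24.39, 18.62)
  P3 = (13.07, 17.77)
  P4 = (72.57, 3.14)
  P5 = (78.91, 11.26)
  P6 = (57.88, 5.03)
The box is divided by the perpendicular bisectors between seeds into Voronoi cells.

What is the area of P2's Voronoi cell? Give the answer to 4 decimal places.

1. box [0,96]×[0,37]: [(0, 0) (96, 0) (96, 37) (0, 37)]
2. ⊥bis P2·P0 via (58.185,19.665): [(0, 0) (58.7931, 0) (57.649, 37) (0, 37)]  |A|=2154.1779
3. ⊥bis P2·P1 via (24.015,22.025): [(0, 19.3802) (0, 0) (58.7931, 0) (57.9963, 25.7674)]  |A|=1319.4626
4. ⊥bis P2·P3 via (18.73,18.195): [(18.4881, 21.4163) (20.0962, 0) (58.7931, 0) (57.9963, 25.7674)]  |A|=925.1176
5. ⊥bis P2·P4 via (48.48,10.88): [(53.0896, 25.2271) (18.4881, 21.4163) (20.0962, 0) (44.9843, 0)]  |A|=687.509
6. ⊥bis P2·P5 via (51.65,14.94): [(53.0018, 24.9537) (53.0379, 25.2214) (18.4881, 21.4163) (20.0962, 0) (44.9843, 0)]  |A|=687.5021
7. ⊥bis P2·P6 via (41.135,11.825): [(46.2686, 24.4758) (18.4881, 21.4163) (20.0962, 0) (36.3365, 0)]  |A|=498.6851
8. canonical 4-gon: [(46.2686, 24.4758) (18.4881, 21.4163) (20.0962, 0) (36.3365, 0)]
9. shoelace: 498.6851

Area of P2's cell: 498.6851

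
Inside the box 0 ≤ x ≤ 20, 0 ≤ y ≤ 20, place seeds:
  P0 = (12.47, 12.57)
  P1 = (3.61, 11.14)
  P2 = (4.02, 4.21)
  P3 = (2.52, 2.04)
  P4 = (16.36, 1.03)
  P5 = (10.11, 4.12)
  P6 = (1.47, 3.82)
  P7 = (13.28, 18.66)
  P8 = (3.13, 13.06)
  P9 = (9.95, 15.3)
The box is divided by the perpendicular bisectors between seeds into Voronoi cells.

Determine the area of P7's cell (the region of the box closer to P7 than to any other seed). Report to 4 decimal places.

Area of P7's cell: 43.8045

1. box [0,20]×[0,20]: [(0, 0) (20, 0) (20, 20) (0, 20)]
2. ⊥bis P7·P0 via (12.875,15.615): [(0, 17.3274) (20, 14.6673) (20, 20) (0, 20)]  |A|=80.0522
3. ⊥bis P7·P1 via (8.445,14.9): [(7.3138, 16.3547) (20, 14.6673) (20, 20) (4.4789, 20)]  |A|=62.1154
4. ⊥bis P7·P2 via (8.65,11.435): [(7.3138, 16.3547) (20, 14.6673) (20, 20) (4.4789, 20)]  |A|=62.1154
5. ⊥bis P7·P3 via (7.9,10.35): [(7.3138, 16.3547) (20, 14.6673) (20, 20) (4.4789, 20)]  |A|=62.1154
6. ⊥bis P7·P4 via (14.82,9.845): [(7.3138, 16.3547) (20, 14.6673) (20, 20) (4.4789, 20)]  |A|=62.1154
7. ⊥bis P7·P5 via (11.695,11.39): [(7.3138, 16.3547) (20, 14.6673) (20, 20) (4.4789, 20)]  |A|=62.1154
8. ⊥bis P7·P6 via (7.375,11.24): [(7.3138, 16.3547) (20, 14.6673) (20, 20) (4.4789, 20)]  |A|=62.1154
9. ⊥bis P7·P8 via (8.205,15.86): [(7.981, 16.2659) (20, 14.6673) (20, 20) (5.9209, 20)]  |A|=58.3328
10. ⊥bis P7·P9 via (11.615,16.98): [(13.0105, 15.597) (20, 14.6673) (20, 20) (8.5678, 20)]  |A|=43.8045
11. canonical 4-gon: [(13.0105, 15.597) (20, 14.6673) (20, 20) (8.5678, 20)]
12. shoelace: 43.8045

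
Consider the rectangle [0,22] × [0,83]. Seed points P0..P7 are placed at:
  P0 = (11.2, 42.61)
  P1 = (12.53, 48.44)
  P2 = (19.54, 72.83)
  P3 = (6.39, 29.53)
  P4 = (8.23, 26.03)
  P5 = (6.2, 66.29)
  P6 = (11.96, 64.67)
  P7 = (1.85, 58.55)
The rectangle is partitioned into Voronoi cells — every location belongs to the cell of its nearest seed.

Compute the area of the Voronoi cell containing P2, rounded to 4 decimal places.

Area of P2's cell: 187.1052

1. box [0,22]×[0,83]: [(0, 0) (22, 0) (22, 83) (0, 83)]
2. ⊥bis P2·P0 via (15.37,57.72): [(0, 61.9618) (22, 55.8903) (22, 83) (0, 83)]  |A|=529.6277
3. ⊥bis P2·P1 via (16.035,60.635): [(0, 65.2437) (22, 58.9206) (22, 83) (0, 83)]  |A|=460.1933
4. ⊥bis P2·P3 via (12.965,51.18): [(0, 65.2437) (22, 58.9206) (22, 83) (0, 83)]  |A|=460.1933
5. ⊥bis P2·P4 via (13.885,49.43): [(0, 65.2437) (22, 58.9206) (22, 83) (0, 83)]  |A|=460.1933
6. ⊥bis P2·P5 via (12.87,69.56): [(17.4441, 60.23) (22, 58.9206) (22, 83) (6.281, 83)]  |A|=233.8131
7. ⊥bis P2·P6 via (15.75,68.75): [(11.1908, 72.9851) (22, 62.9442) (22, 83) (6.281, 83)]  |A|=187.1052
8. ⊥bis P2·P7 via (10.695,65.69): [(11.1908, 72.9851) (22, 62.9442) (22, 83) (6.281, 83)]  |A|=187.1052
9. canonical 4-gon: [(11.1908, 72.9851) (22, 62.9442) (22, 83) (6.281, 83)]
10. shoelace: 187.1052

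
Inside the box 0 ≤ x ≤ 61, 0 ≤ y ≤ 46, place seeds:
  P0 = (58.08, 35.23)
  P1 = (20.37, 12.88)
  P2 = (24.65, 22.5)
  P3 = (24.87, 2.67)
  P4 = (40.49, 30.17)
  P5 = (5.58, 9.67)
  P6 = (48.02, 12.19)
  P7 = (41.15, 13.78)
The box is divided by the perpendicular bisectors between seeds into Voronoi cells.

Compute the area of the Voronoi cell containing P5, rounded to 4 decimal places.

1. box [0,61]×[0,46]: [(0, 0) (61, 0) (61, 46) (0, 46)]
2. ⊥bis P5·P0 via (31.83,22.45): [(0, 0) (42.7599, 0) (20.3645, 46) (0, 46)]  |A|=1451.8625
3. ⊥bis P5·P1 via (12.975,11.275): [(0, 0) (15.4221, 0) (5.4383, 46) (0, 46)]  |A|=479.7903
4. ⊥bis P5·P2 via (15.115,16.085): [(0, 38.5513) (0, 0) (15.4221, 0) (10.4148, 23.0713)]  |A|=378.6551
5. ⊥bis P5·P3 via (15.225,6.17): [(0, 38.5513) (0, 0) (12.986, 0) (14.5104, 4.2007) (10.4148, 23.0713)]  |A|=373.5384
6. ⊥bis P5·P4 via (23.035,19.92): [(0, 38.5513) (0, 0) (12.986, 0) (14.5104, 4.2007) (10.4148, 23.0713)]  |A|=373.5384
7. ⊥bis P5·P6 via (26.8,10.93): [(0, 38.5513) (0, 0) (12.986, 0) (14.5104, 4.2007) (10.4148, 23.0713)]  |A|=373.5384
8. ⊥bis P5·P7 via (23.365,11.725): [(0, 38.5513) (0, 0) (12.986, 0) (14.5104, 4.2007) (10.4148, 23.0713)]  |A|=373.5384
9. canonical 5-gon: [(0, 38.5513) (0, 0) (12.986, 0) (14.5104, 4.2007) (10.4148, 23.0713)]
10. shoelace: 373.5384

Area of P5's cell: 373.5384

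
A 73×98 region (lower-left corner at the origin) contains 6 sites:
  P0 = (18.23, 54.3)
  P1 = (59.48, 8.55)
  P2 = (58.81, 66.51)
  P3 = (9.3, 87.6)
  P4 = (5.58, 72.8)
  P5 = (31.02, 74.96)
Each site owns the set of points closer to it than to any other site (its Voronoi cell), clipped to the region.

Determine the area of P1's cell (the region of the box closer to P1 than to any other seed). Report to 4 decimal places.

Area of P1's cell: 1808.4634

1. box [0,73]×[0,98]: [(0, 0) (73, 0) (73, 98) (0, 98)]
2. ⊥bis P1·P0 via (38.855,31.425): [(4.0018, 0) (73, 0) (73, 62.2115)]  |A|=2146.2393
3. ⊥bis P1·P2 via (59.145,37.53): [(45.4504, 37.3717) (4.0018, 0) (73, 0) (73, 37.6902)]  |A|=1808.4634
4. ⊥bis P1·P3 via (34.39,48.075): [(45.4504, 37.3717) (4.0018, 0) (73, 0) (73, 37.6902)]  |A|=1808.4634
5. ⊥bis P1·P4 via (32.53,40.675): [(45.4504, 37.3717) (4.0018, 0) (73, 0) (73, 37.6902)]  |A|=1808.4634
6. ⊥bis P1·P5 via (45.25,41.755): [(45.4504, 37.3717) (4.0018, 0) (73, 0) (73, 37.6902)]  |A|=1808.4634
7. canonical 4-gon: [(45.4504, 37.3717) (4.0018, 0) (73, 0) (73, 37.6902)]
8. shoelace: 1808.4634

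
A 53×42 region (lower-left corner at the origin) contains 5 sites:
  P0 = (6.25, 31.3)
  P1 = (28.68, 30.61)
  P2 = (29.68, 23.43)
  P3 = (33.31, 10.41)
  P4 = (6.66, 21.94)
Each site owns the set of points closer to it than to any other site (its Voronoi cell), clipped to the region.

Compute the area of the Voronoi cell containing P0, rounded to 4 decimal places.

Area of P0's cell: 268.5171

1. box [0,53]×[0,42]: [(0, 0) (53, 0) (53, 42) (0, 42)]
2. ⊥bis P0·P1 via (17.465,30.955): [(0, 0) (16.5128, 0) (17.8048, 42) (0, 42)]  |A|=720.6679
3. ⊥bis P0·P2 via (17.965,27.365): [(0, 0) (8.7733, 0) (17.293, 25.3644) (17.8048, 42) (0, 42)]  |A|=622.514
4. ⊥bis P0·P3 via (19.78,20.855): [(0, 0) (3.6802, 0) (12.6961, 11.6788) (17.293, 25.3644) (17.8048, 42) (0, 42)]  |A|=592.7734
5. ⊥bis P0·P4 via (6.455,26.62): [(0, 26.3372) (17.3463, 27.0971) (17.8048, 42) (0, 42)]  |A|=268.5171
6. canonical 4-gon: [(0, 26.3372) (17.3463, 27.0971) (17.8048, 42) (0, 42)]
7. shoelace: 268.5171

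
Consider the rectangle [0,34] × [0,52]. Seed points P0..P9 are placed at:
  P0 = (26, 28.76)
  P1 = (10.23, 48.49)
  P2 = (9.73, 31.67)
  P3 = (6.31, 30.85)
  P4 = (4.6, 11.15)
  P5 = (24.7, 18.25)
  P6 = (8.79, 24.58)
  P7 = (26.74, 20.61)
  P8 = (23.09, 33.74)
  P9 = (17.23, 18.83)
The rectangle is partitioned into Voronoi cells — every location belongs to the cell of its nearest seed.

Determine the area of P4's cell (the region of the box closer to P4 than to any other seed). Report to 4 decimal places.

Area of P4's cell: 266.5477

1. box [0,34]×[0,52]: [(0, 0) (34, 0) (34, 52) (0, 52)]
2. ⊥bis P4·P0 via (15.3,19.955): [(0, 38.5478) (0, 0) (31.7209, 0)]  |A|=611.3864
3. ⊥bis P4·P1 via (7.415,29.82): [(7.1491, 29.8601) (0, 30.938) (0, 0) (31.7209, 0)]  |A|=584.1846
4. ⊥bis P4·P2 via (7.165,21.41): [(15.8996, 19.2263) (0, 23.2012) (0, 0) (31.7209, 0)]  |A|=489.384
5. ⊥bis P4·P3 via (5.455,21): [(15.8996, 19.2263) (10.5868, 20.5545) (0, 21.4735) (0, 0) (31.7209, 0)]  |A|=480.2384
6. ⊥bis P4·P5 via (14.65,14.7): [(12.7752, 20.0074) (10.5868, 20.5545) (0, 21.4735) (0, 0) (19.8425, 0)]  |A|=337.5542
7. ⊥bis P4·P6 via (6.695,17.865): [(14.3788, 15.4677) (0, 19.9538) (0, 0) (19.8425, 0)]  |A|=296.9153
8. ⊥bis P4·P7 via (15.67,15.88): [(14.3788, 15.4677) (0, 19.9538) (0, 0) (19.8425, 0)]  |A|=296.9153
9. ⊥bis P4·P8 via (13.845,22.445): [(14.3788, 15.4677) (0, 19.9538) (0, 0) (19.8425, 0)]  |A|=296.9153
10. ⊥bis P4·P9 via (10.915,14.99): [(19.5826, 0.7358) (9.7455, 16.9133) (0, 19.9538) (0, 0) (19.8425, 0)]  |A|=266.5477
11. canonical 5-gon: [(19.5826, 0.7358) (9.7455, 16.9133) (0, 19.9538) (0, 0) (19.8425, 0)]
12. shoelace: 266.5477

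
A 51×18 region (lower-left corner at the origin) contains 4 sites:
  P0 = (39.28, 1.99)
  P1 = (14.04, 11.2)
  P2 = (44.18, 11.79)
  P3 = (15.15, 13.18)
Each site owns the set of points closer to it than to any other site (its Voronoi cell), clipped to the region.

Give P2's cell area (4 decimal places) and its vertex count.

1. box [0,51]×[0,18]: [(0, 0) (51, 0) (51, 18) (0, 18)]
2. ⊥bis P2·P0 via (41.73,6.89): [(51, 2.255) (51, 18) (19.51, 18)]  |A|=247.905
3. ⊥bis P2·P1 via (29.11,11.495): [(29.0763, 13.2169) (51, 2.255) (51, 18) (28.9827, 18)]  |A|=225.2505
4. ⊥bis P2·P3 via (29.665,12.485): [(29.6855, 12.9123) (51, 2.255) (51, 18) (29.9291, 18)]  |A|=221.4003
5. canonical 4-gon: [(29.6855, 12.9123) (51, 2.255) (51, 18) (29.9291, 18)]
6. shoelace: 221.4003

Area of P2's cell: 221.4003 (4 vertices)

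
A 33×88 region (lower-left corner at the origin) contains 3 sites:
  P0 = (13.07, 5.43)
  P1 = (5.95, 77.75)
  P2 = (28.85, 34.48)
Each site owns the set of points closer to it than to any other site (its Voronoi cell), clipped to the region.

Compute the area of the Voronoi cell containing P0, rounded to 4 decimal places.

Area of P0's cell: 738.4634

1. box [0,33]×[0,88]: [(0, 0) (33, 0) (33, 88) (0, 88)]
2. ⊥bis P0·P1 via (9.51,41.59): [(0, 40.6537) (0, 0) (33, 0) (33, 43.9026)]  |A|=1395.1798
3. ⊥bis P0·P2 via (20.96,19.955): [(0, 31.3405) (0, 0) (33, 0) (33, 13.4149)]  |A|=738.4634
4. canonical 4-gon: [(0, 31.3405) (0, 0) (33, 0) (33, 13.4149)]
5. shoelace: 738.4634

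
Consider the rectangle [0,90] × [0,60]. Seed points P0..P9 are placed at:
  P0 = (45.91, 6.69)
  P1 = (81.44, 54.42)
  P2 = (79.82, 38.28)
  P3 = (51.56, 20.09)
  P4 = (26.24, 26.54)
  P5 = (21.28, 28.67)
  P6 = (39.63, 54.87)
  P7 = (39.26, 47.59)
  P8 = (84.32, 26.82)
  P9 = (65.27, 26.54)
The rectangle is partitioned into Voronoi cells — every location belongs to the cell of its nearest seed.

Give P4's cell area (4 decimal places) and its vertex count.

1. box [0,90]×[0,60]: [(0, 0) (90, 0) (90, 60) (0, 60)]
2. ⊥bis P4·P0 via (36.075,16.615): [(0, 0) (19.308, 0) (79.857, 60) (0, 60)]  |A|=2974.9492
3. ⊥bis P4·P1 via (53.84,40.48): [(0, 0) (19.308, 0) (55.9475, 36.3073) (43.981, 60) (0, 60)]  |A|=2549.9493
4. ⊥bis P4·P2 via (53.03,32.41): [(0, 0) (19.308, 0) (52.8489, 33.2367) (49.2863, 49.496) (43.981, 60) (0, 60)]  |A|=2519.2887
5. ⊥bis P4·P3 via (38.9,23.315): [(0, 0) (19.308, 0) (37.5708, 18.0973) (46.8155, 54.3879) (43.981, 60) (0, 60)]  |A|=2300.6714
6. ⊥bis P4·P5 via (23.76,27.605): [(11.9054, 0) (19.308, 0) (37.5708, 18.0973) (46.8155, 54.3879) (43.981, 60) (37.6716, 60)]  |A|=813.3615
7. ⊥bis P4·P6 via (32.935,40.705): [(29.9845, 42.0995) (11.9054, 0) (19.308, 0) (37.5708, 18.0973) (42.2129, 36.3199)]  |A|=568.4742
8. ⊥bis P4·P7 via (32.75,37.065): [(28.8566, 39.4732) (11.9054, 0) (19.308, 0) (37.5708, 18.0973) (41.0888, 31.9072)]  |A|=517.9162
9. ⊥bis P4·P8 via (55.28,26.68): [(28.8566, 39.4732) (11.9054, 0) (19.308, 0) (37.5708, 18.0973) (41.0888, 31.9072)]  |A|=517.9162
10. ⊥bis P4·P9 via (45.755,26.54): [(28.8566, 39.4732) (11.9054, 0) (19.308, 0) (37.5708, 18.0973) (41.0888, 31.9072)]  |A|=517.9162
11. canonical 5-gon: [(28.8566, 39.4732) (11.9054, 0) (19.308, 0) (37.5708, 18.0973) (41.0888, 31.9072)]
12. shoelace: 517.9162

Area of P4's cell: 517.9162 (5 vertices)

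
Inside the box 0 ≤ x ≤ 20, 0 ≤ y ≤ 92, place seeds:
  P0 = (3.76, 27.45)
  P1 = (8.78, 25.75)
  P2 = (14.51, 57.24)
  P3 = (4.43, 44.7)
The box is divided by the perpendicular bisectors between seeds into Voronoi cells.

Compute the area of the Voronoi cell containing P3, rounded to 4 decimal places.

Area of P3's cell: 278.9132

1. box [0,20]×[0,92]: [(0, 0) (20, 0) (20, 92) (0, 92)]
2. ⊥bis P3·P0 via (4.095,36.075): [(0, 36.2341) (20, 35.4572) (20, 92) (0, 92)]  |A|=1123.0871
3. ⊥bis P3·P1 via (6.605,35.225): [(0, 36.2341) (9.4088, 35.8686) (20, 38.2998) (20, 92) (0, 92)]  |A|=1108.0338
4. ⊥bis P3·P2 via (9.47,50.97): [(0, 58.5822) (0, 36.2341) (9.4088, 35.8686) (20, 38.2998) (20, 42.5057)]  |A|=278.9132
5. canonical 5-gon: [(0, 58.5822) (0, 36.2341) (9.4088, 35.8686) (20, 38.2998) (20, 42.5057)]
6. shoelace: 278.9132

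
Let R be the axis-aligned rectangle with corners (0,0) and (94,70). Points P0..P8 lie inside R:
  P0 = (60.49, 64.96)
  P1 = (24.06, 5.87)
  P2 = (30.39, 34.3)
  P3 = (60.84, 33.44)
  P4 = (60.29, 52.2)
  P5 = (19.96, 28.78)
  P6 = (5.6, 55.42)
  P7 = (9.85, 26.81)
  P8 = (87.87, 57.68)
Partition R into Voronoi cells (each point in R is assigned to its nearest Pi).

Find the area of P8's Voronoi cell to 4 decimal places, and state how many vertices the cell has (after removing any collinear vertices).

Area of P8's cell: 682.6152 (5 vertices)

1. box [0,94]×[0,70]: [(0, 0) (94, 0) (94, 70) (0, 70)]
2. ⊥bis P8·P0 via (74.18,61.32): [(57.8758, 0) (94, 0) (94, 70) (76.4879, 70)]  |A|=1877.2711
3. ⊥bis P8·P1 via (55.965,31.775): [(63.7688, 22.1637) (81.7644, 0) (94, 0) (94, 70) (76.4879, 70)]  |A|=1612.5406
4. ⊥bis P8·P2 via (59.13,45.99): [(65.766, 29.6752) (73.8933, 9.6942) (81.7644, 0) (94, 0) (94, 70) (76.4879, 70)]  |A|=1562.0633
5. ⊥bis P8·P3 via (74.355,45.56): [(70.9879, 49.3146) (94, 23.6539) (94, 70) (76.4879, 70)]  |A|=714.3824
6. ⊥bis P8·P4 via (74.08,54.94): [(73.3973, 58.3761) (76.396, 43.2841) (94, 23.6539) (94, 70) (76.4879, 70)]  |A|=682.6152
7. ⊥bis P8·P5 via (53.915,43.23): [(73.3973, 58.3761) (76.396, 43.2841) (94, 23.6539) (94, 70) (76.4879, 70)]  |A|=682.6152
8. ⊥bis P8·P6 via (46.735,56.55): [(73.3973, 58.3761) (76.396, 43.2841) (94, 23.6539) (94, 70) (76.4879, 70)]  |A|=682.6152
9. ⊥bis P8·P7 via (48.86,42.245): [(73.3973, 58.3761) (76.396, 43.2841) (94, 23.6539) (94, 70) (76.4879, 70)]  |A|=682.6152
10. canonical 5-gon: [(73.3973, 58.3761) (76.396, 43.2841) (94, 23.6539) (94, 70) (76.4879, 70)]
11. shoelace: 682.6152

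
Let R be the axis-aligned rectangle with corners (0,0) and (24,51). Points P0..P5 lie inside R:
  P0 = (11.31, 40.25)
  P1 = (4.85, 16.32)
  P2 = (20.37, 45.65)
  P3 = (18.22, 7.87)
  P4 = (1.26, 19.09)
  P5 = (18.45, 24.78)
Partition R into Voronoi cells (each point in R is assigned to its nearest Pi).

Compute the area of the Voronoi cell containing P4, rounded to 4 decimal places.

Area of P4's cell: 95.6227

1. box [0,24]×[0,51]: [(0, 0) (24, 0) (24, 51) (0, 51)]
2. ⊥bis P4·P0 via (6.285,29.67): [(0, 32.6551) (0, 0) (24, 0) (24, 21.2562)]  |A|=646.9355
3. ⊥bis P4·P1 via (3.055,17.705): [(10.6774, 27.5838) (0, 32.6551) (0, 13.7456)]  |A|=100.9517
4. ⊥bis P4·P2 via (10.815,32.37): [(10.6774, 27.5838) (0, 32.6551) (0, 13.7456)]  |A|=100.9517
5. ⊥bis P4·P3 via (9.74,13.48): [(10.6774, 27.5838) (0, 32.6551) (0, 13.7456)]  |A|=100.9517
6. ⊥bis P4·P5 via (9.855,21.935): [(8.7934, 25.1421) (7.483, 29.101) (0, 32.6551) (0, 13.7456)]  |A|=95.6227
7. canonical 4-gon: [(8.7934, 25.1421) (7.483, 29.101) (0, 32.6551) (0, 13.7456)]
8. shoelace: 95.6227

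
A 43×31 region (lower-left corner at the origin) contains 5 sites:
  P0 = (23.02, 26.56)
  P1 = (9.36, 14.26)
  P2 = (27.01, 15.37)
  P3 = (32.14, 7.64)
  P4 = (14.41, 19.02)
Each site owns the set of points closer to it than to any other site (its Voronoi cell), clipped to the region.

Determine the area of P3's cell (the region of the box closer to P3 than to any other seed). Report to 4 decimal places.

1. box [0,43]×[0,31]: [(0, 0) (43, 0) (43, 31) (0, 31)]
2. ⊥bis P3·P0 via (27.58,17.1): [(0, 3.8056) (0, 0) (43, 0) (43, 24.5329)]  |A|=609.2782
3. ⊥bis P3·P1 via (20.75,10.95): [(21.7158, 14.2733) (17.5679, 0) (43, 0) (43, 24.5329)]  |A|=442.5818
4. ⊥bis P3·P2 via (29.575,11.505): [(18.8412, 4.3815) (17.5679, 0) (43, 0) (43, 20.4145)]  |A|=302.3106
5. ⊥bis P3·P4 via (23.275,13.33): [(18.8412, 4.3815) (17.5679, 0) (43, 0) (43, 20.4145)]  |A|=302.3106
6. canonical 4-gon: [(18.8412, 4.3815) (17.5679, 0) (43, 0) (43, 20.4145)]
7. shoelace: 302.3106

Area of P3's cell: 302.3106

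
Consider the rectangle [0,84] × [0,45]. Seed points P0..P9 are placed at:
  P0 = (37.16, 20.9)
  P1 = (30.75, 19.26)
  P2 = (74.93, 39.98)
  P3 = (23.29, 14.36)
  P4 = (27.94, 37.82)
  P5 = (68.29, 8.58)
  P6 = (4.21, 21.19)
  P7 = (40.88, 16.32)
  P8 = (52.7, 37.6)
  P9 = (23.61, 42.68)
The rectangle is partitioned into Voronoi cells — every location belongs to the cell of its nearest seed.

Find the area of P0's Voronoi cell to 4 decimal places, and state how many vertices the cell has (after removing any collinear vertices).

1. box [0,84]×[0,45]: [(0, 0) (84, 0) (84, 45) (0, 45)]
2. ⊥bis P0·P1 via (33.955,20.08): [(39.0925, 0) (84, 0) (84, 45) (27.5792, 45)]  |A|=2279.8871
3. ⊥bis P0·P2 via (56.045,30.44): [(39.0925, 0) (71.4222, 0) (48.6898, 45) (27.5792, 45)]  |A|=1202.4068
4. ⊥bis P0·P3 via (30.225,17.63): [(39.0925, 0) (71.4222, 0) (48.6898, 45) (27.5792, 45)]  |A|=1202.4068
5. ⊥bis P0·P4 via (32.55,29.36): [(31.6993, 28.8964) (39.0925, 0) (71.4222, 0) (51.4013, 39.6324)]  |A|=964.9973
6. ⊥bis P0·P5 via (52.725,14.74): [(31.6993, 28.8964) (39.0925, 0) (46.8915, 0) (57.6674, 27.2284) (51.4013, 39.6324)]  |A|=631.0324
7. ⊥bis P0·P6 via (20.685,21.045): [(31.6993, 28.8964) (39.0925, 0) (46.8915, 0) (57.6674, 27.2284) (51.4013, 39.6324)]  |A|=631.0324
8. ⊥bis P0·P7 via (39.02,18.61): [(31.6993, 28.8964) (35.1378, 15.4568) (55.3293, 31.8568) (51.4013, 39.6324)]  |A|=261.5612
9. ⊥bis P0·P8 via (44.93,29.25): [(40.2833, 33.574) (31.6993, 28.8964) (35.1378, 15.4568) (48.2808, 26.1319)]  |A|=157.3176
10. ⊥bis P0·P9 via (30.385,31.79): [(40.2833, 33.574) (31.6993, 28.8964) (35.1378, 15.4568) (48.2808, 26.1319)]  |A|=157.3176
11. canonical 4-gon: [(40.2833, 33.574) (31.6993, 28.8964) (35.1378, 15.4568) (48.2808, 26.1319)]
12. shoelace: 157.3176

Area of P0's cell: 157.3176 (4 vertices)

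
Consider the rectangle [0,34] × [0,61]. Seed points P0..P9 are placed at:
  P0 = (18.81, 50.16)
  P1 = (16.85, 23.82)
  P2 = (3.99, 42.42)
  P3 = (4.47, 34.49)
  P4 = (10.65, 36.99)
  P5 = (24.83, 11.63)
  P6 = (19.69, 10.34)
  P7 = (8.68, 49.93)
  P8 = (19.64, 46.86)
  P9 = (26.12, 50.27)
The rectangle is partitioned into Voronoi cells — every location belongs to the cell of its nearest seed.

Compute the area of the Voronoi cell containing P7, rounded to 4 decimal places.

Area of P7's cell: 201.8180

1. box [0,34]×[0,61]: [(0, 0) (34, 0) (34, 61) (0, 61)]
2. ⊥bis P7·P0 via (13.745,50.045): [(0, 0) (14.8813, 0) (13.4963, 61) (0, 61)]  |A|=865.5147
3. ⊥bis P7·P1 via (12.765,36.875): [(0, 32.8807) (14.035, 37.2724) (13.4963, 61) (0, 61)]  |A|=357.444
4. ⊥bis P7·P2 via (6.335,46.175): [(0, 50.1312) (13.9407, 41.4252) (13.4963, 61) (0, 61)]  |A|=207.8525
5. ⊥bis P7·P3 via (6.575,42.21): [(0, 50.1312) (13.9407, 41.4252) (13.4963, 61) (0, 61)]  |A|=207.8525
6. ⊥bis P7·P4 via (9.665,43.46): [(0, 50.1312) (10.483, 43.5845) (13.8799, 44.1017) (13.4963, 61) (0, 61)]  |A|=203.291
7. ⊥bis P7·P5 via (16.755,30.78): [(0, 50.1312) (10.483, 43.5845) (13.8799, 44.1017) (13.4963, 61) (0, 61)]  |A|=203.291
8. ⊥bis P7·P6 via (14.185,30.135): [(0, 50.1312) (10.483, 43.5845) (13.8799, 44.1017) (13.4963, 61) (0, 61)]  |A|=203.291
9. ⊥bis P7·P8 via (14.16,48.395): [(0, 50.1312) (10.483, 43.5845) (12.9163, 43.955) (13.8108, 47.1482) (13.4963, 61) (0, 61)]  |A|=201.818
10. ⊥bis P7·P9 via (17.4,50.1): [(0, 50.1312) (10.483, 43.5845) (12.9163, 43.955) (13.8108, 47.1482) (13.4963, 61) (0, 61)]  |A|=201.818
11. canonical 6-gon: [(0, 50.1312) (10.483, 43.5845) (12.9163, 43.955) (13.8108, 47.1482) (13.4963, 61) (0, 61)]
12. shoelace: 201.818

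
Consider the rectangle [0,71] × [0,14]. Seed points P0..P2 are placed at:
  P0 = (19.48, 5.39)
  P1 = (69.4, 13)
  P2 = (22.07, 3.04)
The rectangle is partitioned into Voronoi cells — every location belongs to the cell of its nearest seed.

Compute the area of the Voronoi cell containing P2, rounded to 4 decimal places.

1. box [0,71]×[0,14]: [(0, 0) (71, 0) (71, 14) (0, 14)]
2. ⊥bis P2·P0 via (20.775,4.215): [(16.9506, 0) (71, 0) (71, 14) (29.6533, 14)]  |A|=667.773
3. ⊥bis P2·P1 via (45.735,8.02): [(16.9506, 0) (47.4227, 0) (44.4766, 14) (29.6533, 14)]  |A|=317.068
4. canonical 4-gon: [(16.9506, 0) (47.4227, 0) (44.4766, 14) (29.6533, 14)]
5. shoelace: 317.068

Area of P2's cell: 317.0680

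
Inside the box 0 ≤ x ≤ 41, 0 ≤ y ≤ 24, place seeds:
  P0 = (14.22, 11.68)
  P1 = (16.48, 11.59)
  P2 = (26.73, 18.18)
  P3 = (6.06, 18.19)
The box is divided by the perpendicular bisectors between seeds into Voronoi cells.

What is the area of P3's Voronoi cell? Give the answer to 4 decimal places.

Area of P3's cell: 188.4773

1. box [0,41]×[0,24]: [(0, 0) (41, 0) (41, 24) (0, 24)]
2. ⊥bis P3·P0 via (10.14,14.935): [(0, 2.225) (17.372, 24) (0, 24)]  |A|=189.1381
3. ⊥bis P3·P1 via (11.27,14.89): [(0, 2.225) (15.762, 21.982) (17.0402, 24) (0, 24)]  |A|=188.8033
4. ⊥bis P3·P2 via (16.395,18.185): [(0, 2.225) (15.762, 21.982) (16.3973, 22.985) (16.3978, 24) (0, 24)]  |A|=188.4773
5. canonical 5-gon: [(0, 2.225) (15.762, 21.982) (16.3973, 22.985) (16.3978, 24) (0, 24)]
6. shoelace: 188.4773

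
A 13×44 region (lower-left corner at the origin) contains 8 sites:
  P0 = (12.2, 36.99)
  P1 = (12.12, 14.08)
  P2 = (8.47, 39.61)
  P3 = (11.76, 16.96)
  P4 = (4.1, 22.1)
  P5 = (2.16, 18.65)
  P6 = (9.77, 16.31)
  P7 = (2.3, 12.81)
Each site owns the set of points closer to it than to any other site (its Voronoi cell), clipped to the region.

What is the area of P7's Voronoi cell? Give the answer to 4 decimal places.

Area of P7's cell: 121.8266

1. box [0,13]×[0,44]: [(0, 0) (13, 0) (13, 44) (0, 44)]
2. ⊥bis P7·P0 via (7.25,24.9): [(0, 27.8684) (0, 0) (13, 0) (13, 22.5458)]  |A|=327.6919
3. ⊥bis P7·P1 via (7.21,13.445): [(5.6435, 25.5578) (0, 27.8684) (0, 0) (8.9488, 0)]  |A|=192.9931
4. ⊥bis P7·P2 via (5.385,26.21): [(5.6435, 25.5578) (2.3359, 26.912) (0, 27.4498) (0, 0) (8.9488, 0)]  |A|=192.5042
5. ⊥bis P7·P3 via (7.03,14.885): [(7.0212, 14.9051) (1.6885, 27.061) (0, 27.4498) (0, 0) (8.9488, 0)]  |A|=172.2825
6. ⊥bis P7·P4 via (3.2,17.455): [(7.0212, 14.9051) (6.1536, 16.8827) (0, 18.075) (0, 0) (8.9488, 0)]  |A|=135.7129
7. ⊥bis P7·P5 via (2.23,15.73): [(7.0212, 14.9051) (6.6132, 15.8351) (0, 15.6765) (0, 0) (8.9488, 0)]  |A|=124.8327
8. ⊥bis P7·P6 via (6.035,14.56): [(7.4588, 11.5212) (5.4506, 15.8072) (0, 15.6765) (0, 0) (8.9488, 0)]  |A|=121.8266
9. canonical 5-gon: [(7.4588, 11.5212) (5.4506, 15.8072) (0, 15.6765) (0, 0) (8.9488, 0)]
10. shoelace: 121.8266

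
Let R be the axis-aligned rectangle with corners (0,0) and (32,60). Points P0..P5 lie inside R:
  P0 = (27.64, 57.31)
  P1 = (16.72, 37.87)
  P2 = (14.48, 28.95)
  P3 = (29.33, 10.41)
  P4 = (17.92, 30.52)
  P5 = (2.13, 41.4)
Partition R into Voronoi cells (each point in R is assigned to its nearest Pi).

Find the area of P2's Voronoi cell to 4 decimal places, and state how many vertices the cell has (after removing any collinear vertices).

1. box [0,32]×[0,60]: [(0, 0) (32, 0) (32, 60) (0, 60)]
2. ⊥bis P2·P0 via (21.06,43.13): [(0, 52.9026) (0, 0) (32, 0) (32, 38.0535)]  |A|=1455.2964
3. ⊥bis P2·P1 via (15.6,33.41): [(0, 37.3275) (0, 0) (32, 0) (32, 29.2916)]  |A|=1065.9057
4. ⊥bis P2·P3 via (21.905,19.68): [(0, 37.3275) (0, 2.1347) (32, 27.7658) (32, 29.2916)]  |A|=587.4971
5. ⊥bis P2·P4 via (16.2,29.735): [(14.3833, 33.7155) (0, 37.3275) (0, 2.1347) (21.0878, 19.0254)]  |A|=464.6067
6. ⊥bis P2·P5 via (8.305,35.175): [(14.3833, 33.7155) (8.3588, 35.2284) (0, 26.9367) (0, 2.1347) (21.0878, 19.0254)]  |A|=421.1792
7. canonical 5-gon: [(14.3833, 33.7155) (8.3588, 35.2284) (0, 26.9367) (0, 2.1347) (21.0878, 19.0254)]
8. shoelace: 421.1792

Area of P2's cell: 421.1792 (5 vertices)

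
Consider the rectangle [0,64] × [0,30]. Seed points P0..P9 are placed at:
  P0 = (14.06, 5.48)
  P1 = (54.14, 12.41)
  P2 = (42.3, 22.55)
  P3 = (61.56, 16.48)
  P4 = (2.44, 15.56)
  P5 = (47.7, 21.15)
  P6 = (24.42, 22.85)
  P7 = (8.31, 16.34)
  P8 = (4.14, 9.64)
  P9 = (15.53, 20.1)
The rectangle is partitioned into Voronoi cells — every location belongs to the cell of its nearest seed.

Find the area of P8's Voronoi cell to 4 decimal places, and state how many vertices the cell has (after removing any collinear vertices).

1. box [0,64]×[0,30]: [(0, 0) (64, 0) (64, 30) (0, 30)]
2. ⊥bis P8·P0 via (9.1,7.56): [(0, 0) (5.9297, 0) (18.5103, 30) (0, 30)]  |A|=366.6
3. ⊥bis P8·P1 via (29.14,11.025): [(0, 0) (5.9297, 0) (18.5103, 30) (0, 30)]  |A|=366.6
4. ⊥bis P8·P2 via (23.22,16.095): [(0, 0) (5.9297, 0) (18.5103, 30) (0, 30)]  |A|=366.6
5. ⊥bis P8·P3 via (32.85,13.06): [(0, 0) (5.9297, 0) (18.5103, 30) (0, 30)]  |A|=366.6
6. ⊥bis P8·P4 via (3.29,12.6): [(0, 11.6552) (0, 0) (5.9297, 0) (12.2984, 15.1869)]  |A|=116.6967
7. ⊥bis P8·P5 via (25.92,15.395): [(0, 11.6552) (0, 0) (5.9297, 0) (12.2984, 15.1869)]  |A|=116.6967
8. ⊥bis P8·P6 via (14.28,16.245): [(0, 11.6552) (0, 0) (5.9297, 0) (12.2984, 15.1869)]  |A|=116.6967
9. ⊥bis P8·P7 via (6.225,12.99): [(5.7271, 13.2999) (0, 11.6552) (0, 0) (5.9297, 0) (10.3107, 10.4471)]  |A|=102.9991
10. ⊥bis P8·P9 via (9.835,14.87): [(5.7271, 13.2999) (0, 11.6552) (0, 0) (5.9297, 0) (10.3107, 10.4471)]  |A|=102.9991
11. canonical 5-gon: [(5.7271, 13.2999) (0, 11.6552) (0, 0) (5.9297, 0) (10.3107, 10.4471)]
12. shoelace: 102.9991

Area of P8's cell: 102.9991 (5 vertices)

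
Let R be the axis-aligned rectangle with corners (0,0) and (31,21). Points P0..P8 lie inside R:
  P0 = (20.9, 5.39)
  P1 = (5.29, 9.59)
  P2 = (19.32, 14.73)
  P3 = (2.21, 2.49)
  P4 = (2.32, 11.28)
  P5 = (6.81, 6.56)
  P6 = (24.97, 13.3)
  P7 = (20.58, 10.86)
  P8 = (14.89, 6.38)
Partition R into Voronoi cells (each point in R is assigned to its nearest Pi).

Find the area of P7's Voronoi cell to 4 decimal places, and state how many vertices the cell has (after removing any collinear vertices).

1. box [0,31]×[0,21]: [(0, 0) (31, 0) (31, 21) (0, 21)]
2. ⊥bis P7·P0 via (20.74,8.125): [(0, 6.9117) (31, 8.7252) (31, 21) (0, 21)]  |A|=408.6279
3. ⊥bis P7·P1 via (12.935,10.225): [(13.1463, 7.6808) (31, 8.7252) (31, 21) (12.04, 21)]  |A|=235.8412
4. ⊥bis P7·P2 via (19.95,12.795): [(12.9119, 10.5035) (13.1463, 7.6808) (31, 8.7252) (31, 16.3927)]  |A|=94.6657
5. ⊥bis P7·P3 via (11.395,6.675): [(12.9119, 10.5035) (13.1463, 7.6808) (31, 8.7252) (31, 16.3927)]  |A|=94.6657
6. ⊥bis P7·P4 via (11.45,11.07): [(12.9119, 10.5035) (13.1463, 7.6808) (31, 8.7252) (31, 16.3927)]  |A|=94.6657
7. ⊥bis P7·P5 via (13.695,8.71): [(13.1143, 10.5694) (14.0008, 7.7308) (31, 8.7252) (31, 16.3927)]  |A|=93.1372
8. ⊥bis P7·P6 via (22.775,12.08): [(22.0056, 13.4643) (13.1143, 10.5694) (14.0008, 7.7308) (24.8399, 8.3648)]  |A|=42.438
9. ⊥bis P7·P8 via (17.735,8.62): [(22.0056, 13.4643) (15.5705, 11.3691) (18.2399, 7.9787) (24.8399, 8.3648)]  |A|=31.0804
10. canonical 4-gon: [(22.0056, 13.4643) (15.5705, 11.3691) (18.2399, 7.9787) (24.8399, 8.3648)]
11. shoelace: 31.0804

Area of P7's cell: 31.0804 (4 vertices)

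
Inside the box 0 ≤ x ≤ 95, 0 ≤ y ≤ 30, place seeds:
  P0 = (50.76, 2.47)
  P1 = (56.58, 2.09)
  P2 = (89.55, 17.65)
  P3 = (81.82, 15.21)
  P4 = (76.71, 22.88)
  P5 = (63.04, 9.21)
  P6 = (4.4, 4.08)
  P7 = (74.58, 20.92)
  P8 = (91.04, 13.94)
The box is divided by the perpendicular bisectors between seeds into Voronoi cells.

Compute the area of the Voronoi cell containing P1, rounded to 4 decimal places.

1. box [0,95]×[0,30]: [(0, 0) (95, 0) (95, 30) (0, 30)]
2. ⊥bis P1·P0 via (53.67,2.28): [(53.5211, 0) (95, 0) (95, 30) (55.4799, 30)]  |A|=1214.9845
3. ⊥bis P1·P2 via (73.065,9.87): [(53.5211, 0) (77.7231, 0) (63.5648, 30) (55.4799, 30)]  |A|=484.3023
4. ⊥bis P1·P3 via (69.2,8.65): [(53.5211, 0) (73.6964, 0) (58.1021, 30) (55.4799, 30)]  |A|=341.9608
5. ⊥bis P1·P4 via (66.645,12.485): [(55.0682, 23.6943) (53.5211, 0) (73.6964, 0) (67.7755, 11.3904)]  |A|=274.9648
6. ⊥bis P1·P5 via (59.81,5.65): [(54.2211, 10.7208) (53.5211, 0) (66.0372, 0)]  |A|=67.0914
7. ⊥bis P1·P6 via (30.49,3.085): [(54.2211, 10.7208) (53.5211, 0) (66.0372, 0)]  |A|=67.0914
8. ⊥bis P1·P7 via (65.58,11.505): [(54.2211, 10.7208) (53.5211, 0) (66.0372, 0)]  |A|=67.0914
9. ⊥bis P1·P8 via (73.81,8.015): [(54.2211, 10.7208) (53.5211, 0) (66.0372, 0)]  |A|=67.0914
10. canonical 3-gon: [(54.2211, 10.7208) (53.5211, 0) (66.0372, 0)]
11. shoelace: 67.0914

Area of P1's cell: 67.0914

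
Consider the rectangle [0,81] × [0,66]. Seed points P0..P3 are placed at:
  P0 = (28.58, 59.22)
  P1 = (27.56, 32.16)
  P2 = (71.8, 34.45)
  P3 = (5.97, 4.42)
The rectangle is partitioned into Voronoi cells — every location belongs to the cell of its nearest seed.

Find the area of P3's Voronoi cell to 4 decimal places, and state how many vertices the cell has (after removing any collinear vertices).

Area of P3's cell: 630.9155 (3 vertices)

1. box [0,81]×[0,66]: [(0, 0) (81, 0) (81, 66) (0, 66)]
2. ⊥bis P3·P0 via (17.275,31.82): [(0, 38.9475) (0, 0) (81, 0) (81, 5.5276)]  |A|=1801.243
3. ⊥bis P3·P1 via (16.765,18.29): [(0, 31.3382) (0, 0) (40.265, 0)]  |A|=630.9155
4. ⊥bis P3·P2 via (38.885,19.435): [(0, 31.3382) (0, 0) (40.265, 0)]  |A|=630.9155
5. canonical 3-gon: [(0, 31.3382) (0, 0) (40.265, 0)]
6. shoelace: 630.9155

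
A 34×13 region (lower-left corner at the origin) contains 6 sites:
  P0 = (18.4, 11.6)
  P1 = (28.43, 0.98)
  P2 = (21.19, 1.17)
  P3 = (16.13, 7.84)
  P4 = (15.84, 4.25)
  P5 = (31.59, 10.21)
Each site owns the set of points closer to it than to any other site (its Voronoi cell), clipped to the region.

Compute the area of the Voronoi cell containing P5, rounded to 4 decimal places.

1. box [0,34]×[0,13]: [(0, 0) (34, 0) (34, 13) (0, 13)]
2. ⊥bis P5·P0 via (24.995,10.905): [(23.8458, 0) (34, 0) (34, 13) (25.2158, 13)]  |A|=123.0997
3. ⊥bis P5·P1 via (30.01,5.595): [(24.6295, 7.4371) (34, 4.229) (34, 13) (25.2158, 13)]  |A|=65.5273
4. ⊥bis P5·P2 via (26.39,5.69): [(24.6557, 7.6852) (24.9739, 7.3192) (34, 4.229) (34, 13) (25.2158, 13)]  |A|=65.483
5. ⊥bis P5·P3 via (23.86,9.025): [(24.6557, 7.6852) (24.9739, 7.3192) (34, 4.229) (34, 13) (25.2158, 13)]  |A|=65.483
6. ⊥bis P5·P4 via (23.715,7.23): [(24.6557, 7.6852) (24.9739, 7.3192) (34, 4.229) (34, 13) (25.2158, 13)]  |A|=65.483
7. canonical 5-gon: [(24.6557, 7.6852) (24.9739, 7.3192) (34, 4.229) (34, 13) (25.2158, 13)]
8. shoelace: 65.483

Area of P5's cell: 65.4830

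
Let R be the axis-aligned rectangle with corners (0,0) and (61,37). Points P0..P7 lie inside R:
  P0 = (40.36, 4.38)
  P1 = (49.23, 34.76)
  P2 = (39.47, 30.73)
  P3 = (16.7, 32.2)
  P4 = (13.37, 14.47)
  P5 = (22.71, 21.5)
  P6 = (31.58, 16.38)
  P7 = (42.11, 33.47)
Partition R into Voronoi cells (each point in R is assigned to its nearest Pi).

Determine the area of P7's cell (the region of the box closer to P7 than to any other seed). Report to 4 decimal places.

Area of P7's cell: 52.0419

1. box [0,61]×[0,37]: [(0, 0) (61, 0) (61, 37) (0, 37)]
2. ⊥bis P7·P0 via (41.235,18.925): [(0, 21.4056) (61, 17.736) (61, 37) (0, 37)]  |A|=1063.1814
3. ⊥bis P7·P1 via (45.67,34.115): [(0, 21.4056) (48.5013, 18.4879) (45.1473, 37) (0, 37)]  |A|=796.0603
4. ⊥bis P7·P2 via (40.79,32.1): [(47.1443, 25.9776) (45.1473, 37) (35.7044, 37)]  |A|=52.0419
5. ⊥bis P7·P3 via (29.405,32.835): [(47.1443, 25.9776) (45.1473, 37) (35.7044, 37)]  |A|=52.0419
6. ⊥bis P7·P4 via (27.74,23.97): [(47.1443, 25.9776) (45.1473, 37) (35.7044, 37)]  |A|=52.0419
7. ⊥bis P7·P5 via (32.41,27.485): [(47.1443, 25.9776) (45.1473, 37) (35.7044, 37)]  |A|=52.0419
8. ⊥bis P7·P6 via (36.845,24.925): [(47.1443, 25.9776) (45.1473, 37) (35.7044, 37)]  |A|=52.0419
9. canonical 3-gon: [(47.1443, 25.9776) (45.1473, 37) (35.7044, 37)]
10. shoelace: 52.0419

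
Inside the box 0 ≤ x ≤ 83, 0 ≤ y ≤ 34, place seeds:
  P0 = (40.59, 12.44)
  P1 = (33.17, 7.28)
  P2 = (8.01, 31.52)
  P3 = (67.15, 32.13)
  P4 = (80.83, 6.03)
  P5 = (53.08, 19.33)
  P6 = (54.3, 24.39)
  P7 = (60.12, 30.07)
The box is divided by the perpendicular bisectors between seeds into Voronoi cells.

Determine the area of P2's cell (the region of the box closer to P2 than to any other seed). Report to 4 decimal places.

Area of P2's cell: 606.8842

1. box [0,83]×[0,34]: [(0, 0) (83, 0) (83, 34) (0, 34)]
2. ⊥bis P2·P0 via (24.3,21.98): [(0, 0) (11.4277, 0) (31.3393, 34) (0, 34)]  |A|=727.0402
3. ⊥bis P2·P1 via (20.59,19.4): [(0, 0) (1.8994, 0) (26.1979, 25.2207) (31.3393, 34) (0, 34)]  |A|=606.8842
4. ⊥bis P2·P3 via (37.58,31.825): [(0, 0) (1.8994, 0) (26.1979, 25.2207) (31.3393, 34) (0, 34)]  |A|=606.8842
5. ⊥bis P2·P4 via (44.42,18.775): [(0, 0) (1.8994, 0) (26.1979, 25.2207) (31.3393, 34) (0, 34)]  |A|=606.8842
6. ⊥bis P2·P5 via (30.545,25.425): [(0, 0) (1.8994, 0) (26.1979, 25.2207) (31.3393, 34) (0, 34)]  |A|=606.8842
7. ⊥bis P2·P6 via (31.155,27.955): [(0, 0) (1.8994, 0) (26.1979, 25.2207) (31.3393, 34) (0, 34)]  |A|=606.8842
8. ⊥bis P2·P7 via (34.065,30.795): [(0, 0) (1.8994, 0) (26.1979, 25.2207) (31.3393, 34) (0, 34)]  |A|=606.8842
9. canonical 5-gon: [(0, 0) (1.8994, 0) (26.1979, 25.2207) (31.3393, 34) (0, 34)]
10. shoelace: 606.8842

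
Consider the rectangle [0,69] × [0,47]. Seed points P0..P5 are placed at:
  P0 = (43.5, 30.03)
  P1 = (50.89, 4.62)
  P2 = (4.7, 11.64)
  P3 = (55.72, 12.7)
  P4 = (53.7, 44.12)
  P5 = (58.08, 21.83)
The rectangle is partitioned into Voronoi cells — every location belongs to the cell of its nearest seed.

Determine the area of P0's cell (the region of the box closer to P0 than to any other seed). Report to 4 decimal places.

Area of P0's cell: 910.7564

1. box [0,69]×[0,47]: [(0, 0) (69, 0) (69, 47) (0, 47)]
2. ⊥bis P0·P1 via (47.195,17.325): [(0, 3.5993) (69, 23.6666) (69, 47) (0, 47)]  |A|=2302.3293
3. ⊥bis P0·P2 via (24.1,20.835): [(28.3599, 11.8472) (69, 23.6666) (69, 47) (11.6986, 47)]  |A|=1481.2888
4. ⊥bis P0·P3 via (49.61,21.365): [(28.3599, 11.8472) (41.554, 15.6844) (69, 35.0376) (69, 47) (11.6986, 47)]  |A|=1325.2442
5. ⊥bis P0·P4 via (48.6,37.075): [(28.3599, 11.8472) (41.554, 15.6844) (60.0917, 28.756) (34.8899, 47) (11.6986, 47)]  |A|=960.8088
6. ⊥bis P0·P5 via (50.79,25.93): [(28.3599, 11.8472) (41.554, 15.6844) (47.3107, 19.7437) (54.6108, 32.7236) (34.8899, 47) (11.6986, 47)]  |A|=910.7564
7. canonical 6-gon: [(28.3599, 11.8472) (41.554, 15.6844) (47.3107, 19.7437) (54.6108, 32.7236) (34.8899, 47) (11.6986, 47)]
8. shoelace: 910.7564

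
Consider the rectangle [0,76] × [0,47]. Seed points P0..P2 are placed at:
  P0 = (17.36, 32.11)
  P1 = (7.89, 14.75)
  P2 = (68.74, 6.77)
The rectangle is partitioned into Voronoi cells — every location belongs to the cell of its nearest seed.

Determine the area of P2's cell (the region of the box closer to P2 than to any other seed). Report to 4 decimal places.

Area of P2's cell: 1438.1831

1. box [0,76]×[0,47]: [(0, 0) (76, 0) (76, 47) (0, 47)]
2. ⊥bis P2·P0 via (43.05,19.44): [(33.4624, 0) (76, 0) (76, 47) (56.6423, 47)]  |A|=1454.5399
3. ⊥bis P2·P1 via (38.315,10.76): [(38.1505, 9.5057) (36.9039, 0) (76, 0) (76, 47) (56.6423, 47)]  |A|=1438.1831
4. canonical 5-gon: [(38.1505, 9.5057) (36.9039, 0) (76, 0) (76, 47) (56.6423, 47)]
5. shoelace: 1438.1831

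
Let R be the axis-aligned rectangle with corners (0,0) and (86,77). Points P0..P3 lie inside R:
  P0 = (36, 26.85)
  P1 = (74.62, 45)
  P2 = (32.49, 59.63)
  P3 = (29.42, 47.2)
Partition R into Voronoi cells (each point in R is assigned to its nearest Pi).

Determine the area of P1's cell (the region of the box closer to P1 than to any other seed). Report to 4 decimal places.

Area of P1's cell: 2036.5281

1. box [0,86]×[0,77]: [(0, 0) (86, 0) (86, 77) (0, 77)]
2. ⊥bis P1·P0 via (55.31,35.925): [(72.1934, 0) (86, 0) (86, 77) (36.0062, 77)]  |A|=2456.3121
3. ⊥bis P1·P2 via (53.555,52.315): [(51.0277, 45.037) (72.1934, 0) (86, 0) (86, 77) (62.1271, 77)]  |A|=2038.8625
4. ⊥bis P1·P3 via (52.02,46.1): [(52.1216, 48.1872) (51.88, 43.2235) (72.1934, 0) (86, 0) (86, 77) (62.1271, 77)]  |A|=2036.5281
5. canonical 6-gon: [(52.1216, 48.1872) (51.88, 43.2235) (72.1934, 0) (86, 0) (86, 77) (62.1271, 77)]
6. shoelace: 2036.5281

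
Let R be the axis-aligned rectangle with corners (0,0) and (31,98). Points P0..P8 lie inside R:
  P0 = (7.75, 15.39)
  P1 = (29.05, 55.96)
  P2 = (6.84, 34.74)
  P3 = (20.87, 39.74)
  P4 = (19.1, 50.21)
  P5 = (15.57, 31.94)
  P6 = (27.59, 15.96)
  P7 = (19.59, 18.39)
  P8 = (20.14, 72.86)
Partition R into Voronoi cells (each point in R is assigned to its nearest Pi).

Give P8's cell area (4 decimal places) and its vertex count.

1. box [0,31]×[0,98]: [(0, 0) (31, 0) (31, 98) (0, 98)]
2. ⊥bis P8·P0 via (13.945,44.125): [(0, 47.1314) (31, 40.4481) (31, 98) (0, 98)]  |A|=1680.5176
3. ⊥bis P8·P1 via (24.595,64.41): [(0, 51.4431) (31, 67.7868) (31, 98) (0, 98)]  |A|=1189.9367
4. ⊥bis P8·P2 via (13.49,53.8): [(0, 58.5066) (8.0624, 55.6937) (31, 67.7868) (31, 98) (0, 98)]  |A|=1161.4621
5. ⊥bis P8·P3 via (20.505,56.3): [(0, 58.5066) (7.1672, 56.006) (8.7197, 56.0402) (31, 67.7868) (31, 98) (0, 98)]  |A|=1161.2043
6. ⊥bis P8·P4 via (19.62,61.535): [(0, 62.4359) (19.1802, 61.5552) (31, 67.7868) (31, 98) (0, 98)]  |A|=1084.5147
7. ⊥bis P8·P5 via (17.855,52.4): [(0, 62.4359) (19.1802, 61.5552) (31, 67.7868) (31, 98) (0, 98)]  |A|=1084.5147
8. ⊥bis P8·P6 via (23.865,44.41): [(0, 62.4359) (19.1802, 61.5552) (31, 67.7868) (31, 98) (0, 98)]  |A|=1084.5147
9. ⊥bis P8·P7 via (19.865,45.625): [(0, 62.4359) (19.1802, 61.5552) (31, 67.7868) (31, 98) (0, 98)]  |A|=1084.5147
10. canonical 5-gon: [(0, 62.4359) (19.1802, 61.5552) (31, 67.7868) (31, 98) (0, 98)]
11. shoelace: 1084.5147

Area of P8's cell: 1084.5147 (5 vertices)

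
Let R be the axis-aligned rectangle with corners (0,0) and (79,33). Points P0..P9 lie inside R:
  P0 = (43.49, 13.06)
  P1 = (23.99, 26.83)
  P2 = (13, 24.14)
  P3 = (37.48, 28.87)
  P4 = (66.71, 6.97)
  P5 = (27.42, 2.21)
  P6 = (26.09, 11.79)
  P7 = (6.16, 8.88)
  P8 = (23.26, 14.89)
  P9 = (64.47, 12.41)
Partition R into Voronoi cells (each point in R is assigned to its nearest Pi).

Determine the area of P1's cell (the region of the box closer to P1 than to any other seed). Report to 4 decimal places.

Area of P1's cell: 156.1384

1. box [0,79]×[0,33]: [(0, 0) (79, 0) (79, 33) (0, 33)]
2. ⊥bis P1·P0 via (33.74,19.945): [(0, 0) (19.6558, 0) (42.9588, 33) (0, 33)]  |A|=1033.1409
3. ⊥bis P1·P2 via (18.495,25.485): [(23.426, 5.3392) (42.9588, 33) (16.6556, 33)]  |A|=363.7849
4. ⊥bis P1·P3 via (30.735,27.85): [(23.426, 5.3392) (32.2496, 17.8344) (29.9562, 33) (16.6556, 33)]  |A|=265.1885
5. ⊥bis P1·P4 via (45.35,16.9): [(23.426, 5.3392) (32.2496, 17.8344) (29.9562, 33) (16.6556, 33)]  |A|=265.1885
6. ⊥bis P1·P5 via (25.705,14.52): [(21.3281, 13.9102) (30.3678, 15.1696) (32.2496, 17.8344) (29.9562, 33) (16.6556, 33)]  |A|=225.1276
7. ⊥bis P1·P6 via (25.04,19.31): [(20.1728, 18.6304) (31.882, 20.2653) (29.9562, 33) (16.6556, 33)]  |A|=171.693
8. ⊥bis P1·P7 via (15.075,17.855): [(20.1728, 18.6304) (31.882, 20.2653) (29.9562, 33) (16.6556, 33)]  |A|=171.693
9. ⊥bis P1·P8 via (23.625,20.86): [(19.5663, 21.1081) (31.8683, 20.356) (29.9562, 33) (16.6556, 33)]  |A|=156.1384
10. ⊥bis P1·P9 via (44.23,19.62): [(19.5663, 21.1081) (31.8683, 20.356) (29.9562, 33) (16.6556, 33)]  |A|=156.1384
11. canonical 4-gon: [(19.5663, 21.1081) (31.8683, 20.356) (29.9562, 33) (16.6556, 33)]
12. shoelace: 156.1384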